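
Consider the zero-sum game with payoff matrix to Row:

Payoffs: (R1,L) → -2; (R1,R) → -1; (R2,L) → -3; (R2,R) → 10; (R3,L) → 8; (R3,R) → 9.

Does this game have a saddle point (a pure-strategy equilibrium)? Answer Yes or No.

Yes

Row minima: R1 → -2, R2 → -3, R3 → 8; maximin = 8.
Column maxima: L → 8, R → 10; minimax = 8.
maximin = minimax = 8, so a saddle point exists.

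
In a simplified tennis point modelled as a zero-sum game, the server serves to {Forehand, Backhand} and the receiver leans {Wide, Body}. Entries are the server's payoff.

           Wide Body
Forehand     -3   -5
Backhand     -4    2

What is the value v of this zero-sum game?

-13/4

Row minima: Forehand → -5, Backhand → -4; maximin = -4.
Column maxima: Wide → -3, Body → 2; minimax = -3.
-4 ≠ -3, so there is no saddle point; optimal play is mixed.
Let the server play Forehand with probability p. Expected payoff against Wide: (-3)p + (-4)(1−p) = p − 4; against Body: (-5)p + 2(1−p) = −7p + 2.
Setting these equal: p − 4 = −7p + 2 ⇒ 8p = 6 ⇒ p = 3/4, and the value is (1)·(3/4) − 4 = -13/4.
For the receiver: with q = P(Wide), equating Forehand's and Backhand's payoffs gives 2q − 5 = −6q + 2 ⇒ q = 7/8.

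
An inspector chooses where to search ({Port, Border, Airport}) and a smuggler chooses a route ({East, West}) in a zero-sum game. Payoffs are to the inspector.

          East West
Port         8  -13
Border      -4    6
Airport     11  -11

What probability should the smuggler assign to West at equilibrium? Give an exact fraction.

15/32

Row minima: Port → -13, Border → -4, Airport → -11; maximin = -4.
Column maxima: East → 11, West → 6; minimax = 6.
-4 ≠ 6, so there is no saddle point; optimal play is mixed.
Port is strictly dominated by Airport, so the inspector never plays it.
On the remaining 2×2 (Border, Airport vs East, West):
Let the inspector play Border with probability p. Expected payoff against East: (-4)p + 11(1−p) = −15p + 11; against West: 6p + (-11)(1−p) = 17p − 11.
Setting these equal: −15p + 11 = 17p − 11 ⇒ −32p = -22 ⇒ p = 11/16, and the value is (-15)·(11/16) + 11 = 11/16.
For the smuggler: with q = P(East), equating Border's and Airport's payoffs gives −10q + 6 = 22q − 11 ⇒ q = 17/32.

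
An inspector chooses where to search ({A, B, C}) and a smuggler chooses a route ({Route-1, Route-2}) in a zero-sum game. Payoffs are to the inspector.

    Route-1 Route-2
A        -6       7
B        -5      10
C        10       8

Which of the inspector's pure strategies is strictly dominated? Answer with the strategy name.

A

B gives a strictly higher payoff than A against every column: -5 > -6, 10 > 7.
So A is strictly dominated and the inspector never plays it.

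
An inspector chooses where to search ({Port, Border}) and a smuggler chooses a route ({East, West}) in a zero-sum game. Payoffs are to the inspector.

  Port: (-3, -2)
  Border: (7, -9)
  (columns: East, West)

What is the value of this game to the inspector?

Row minima: Port → -3, Border → -9; maximin = -3.
Column maxima: East → 7, West → -2; minimax = -2.
-3 ≠ -2, so there is no saddle point; optimal play is mixed.
Let the inspector play Port with probability p. Expected payoff against East: (-3)p + 7(1−p) = −10p + 7; against West: (-2)p + (-9)(1−p) = 7p − 9.
Setting these equal: −10p + 7 = 7p − 9 ⇒ −17p = -16 ⇒ p = 16/17, and the value is (-10)·(16/17) + 7 = -41/17.
For the smuggler: with q = P(East), equating Port's and Border's payoffs gives −q − 2 = 16q − 9 ⇒ q = 7/17.

-41/17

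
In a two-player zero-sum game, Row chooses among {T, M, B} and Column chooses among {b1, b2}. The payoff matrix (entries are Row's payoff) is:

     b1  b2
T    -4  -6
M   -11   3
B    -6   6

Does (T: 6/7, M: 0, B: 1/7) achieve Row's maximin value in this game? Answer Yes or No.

Yes

Against b1 this mix gives (6/7)·(-4) + (1/7)·(-6) = -30/7.
Against b2 this mix gives (6/7)·(-6) + (1/7)·6 = -30/7.
All of Column's active replies (b1, b2) yield -30/7, and no column does worse for Row. The mix makes Column indifferent and guarantees -30/7, so it is optimal.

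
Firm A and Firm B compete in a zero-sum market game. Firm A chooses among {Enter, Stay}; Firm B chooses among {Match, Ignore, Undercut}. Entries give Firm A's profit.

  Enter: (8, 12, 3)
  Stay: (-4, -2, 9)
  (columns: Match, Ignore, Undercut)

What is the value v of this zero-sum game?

Row minima: Enter → 3, Stay → -4; maximin = 3.
Column maxima: Match → 8, Ignore → 12, Undercut → 9; minimax = 8.
3 ≠ 8, so there is no saddle point; optimal play is mixed.
Ignore is strictly dominated by Match (it gives Firm A strictly more in every row), so Firm B never plays it.
On the remaining 2×2 (Enter, Stay vs Match, Undercut):
Let Firm A play Enter with probability p. Expected payoff against Match: 8p + (-4)(1−p) = 12p − 4; against Undercut: 3p + 9(1−p) = −6p + 9.
Setting these equal: 12p − 4 = −6p + 9 ⇒ 18p = 13 ⇒ p = 13/18, and the value is (12)·(13/18) − 4 = 14/3.
For Firm B: with q = P(Match), equating Enter's and Stay's payoffs gives 5q + 3 = −13q + 9 ⇒ q = 1/3.

14/3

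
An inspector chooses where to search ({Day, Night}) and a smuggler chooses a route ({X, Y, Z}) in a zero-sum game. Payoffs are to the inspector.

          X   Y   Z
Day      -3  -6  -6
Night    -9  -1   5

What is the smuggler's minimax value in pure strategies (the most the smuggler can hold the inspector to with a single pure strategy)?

Column maxima: X → -3, Y → -1, Z → 5.
The smallest of these is -3.

-3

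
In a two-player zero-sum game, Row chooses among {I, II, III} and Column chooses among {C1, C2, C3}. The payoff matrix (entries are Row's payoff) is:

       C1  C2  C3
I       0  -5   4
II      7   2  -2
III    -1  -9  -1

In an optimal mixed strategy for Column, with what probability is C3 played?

Row minima: I → -5, II → -2, III → -9; maximin = -2.
Column maxima: C1 → 7, C2 → 2, C3 → 4; minimax = 2.
-2 ≠ 2, so there is no saddle point; optimal play is mixed.
III is strictly dominated by I, so Row never plays it.
C1 is strictly dominated by C2 (it gives Row strictly more in every row), so Column never plays it.
On the remaining 2×2 (I, II vs C2, C3):
Let Row play I with probability p. Expected payoff against C2: (-5)p + 2(1−p) = −7p + 2; against C3: 4p + (-2)(1−p) = 6p − 2.
Setting these equal: −7p + 2 = 6p − 2 ⇒ −13p = -4 ⇒ p = 4/13, and the value is (-7)·(4/13) + 2 = -2/13.
For Column: with q = P(C2), equating I's and II's payoffs gives −9q + 4 = 4q − 2 ⇒ q = 6/13.

7/13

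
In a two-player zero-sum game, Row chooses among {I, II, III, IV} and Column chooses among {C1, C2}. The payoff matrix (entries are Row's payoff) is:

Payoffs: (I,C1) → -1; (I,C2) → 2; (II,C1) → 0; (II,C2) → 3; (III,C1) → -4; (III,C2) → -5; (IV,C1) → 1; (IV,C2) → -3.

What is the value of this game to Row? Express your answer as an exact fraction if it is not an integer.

Row minima: I → -1, II → 0, III → -5, IV → -3; maximin = 0.
Column maxima: C1 → 1, C2 → 3; minimax = 1.
0 ≠ 1, so there is no saddle point; optimal play is mixed.
I is strictly dominated by II, so Row never plays it.
III is strictly dominated by II, so Row never plays it.
On the remaining 2×2 (II, IV vs C1, C2):
Let Row play II with probability p. Expected payoff against C1: 0p + 1(1−p) = −p + 1; against C2: 3p + (-3)(1−p) = 6p − 3.
Setting these equal: −p + 1 = 6p − 3 ⇒ −7p = -4 ⇒ p = 4/7, and the value is (-1)·(4/7) + 1 = 3/7.
For Column: with q = P(C1), equating II's and IV's payoffs gives −3q + 3 = 4q − 3 ⇒ q = 6/7.

3/7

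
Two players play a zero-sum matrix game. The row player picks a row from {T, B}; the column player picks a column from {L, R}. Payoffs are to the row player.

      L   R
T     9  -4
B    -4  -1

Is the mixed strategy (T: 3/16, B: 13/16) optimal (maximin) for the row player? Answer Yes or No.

Yes

Against L this mix gives (3/16)·9 + (13/16)·(-4) = -25/16.
Against R this mix gives (3/16)·(-4) + (13/16)·(-1) = -25/16.
All of the column player's active replies (L, R) yield -25/16, and no column does worse for the row player. The mix makes the column player indifferent and guarantees -25/16, so it is optimal.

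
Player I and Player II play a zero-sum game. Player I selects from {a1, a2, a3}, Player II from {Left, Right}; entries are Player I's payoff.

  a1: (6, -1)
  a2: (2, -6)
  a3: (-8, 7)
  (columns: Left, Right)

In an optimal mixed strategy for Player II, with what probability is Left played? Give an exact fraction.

Row minima: a1 → -1, a2 → -6, a3 → -8; maximin = -1.
Column maxima: Left → 6, Right → 7; minimax = 6.
-1 ≠ 6, so there is no saddle point; optimal play is mixed.
a2 is strictly dominated by a1, so Player I never plays it.
On the remaining 2×2 (a1, a3 vs Left, Right):
Let Player I play a1 with probability p. Expected payoff against Left: 6p + (-8)(1−p) = 14p − 8; against Right: (-1)p + 7(1−p) = −8p + 7.
Setting these equal: 14p − 8 = −8p + 7 ⇒ 22p = 15 ⇒ p = 15/22, and the value is (14)·(15/22) − 8 = 17/11.
For Player II: with q = P(Left), equating a1's and a3's payoffs gives 7q − 1 = −15q + 7 ⇒ q = 4/11.

4/11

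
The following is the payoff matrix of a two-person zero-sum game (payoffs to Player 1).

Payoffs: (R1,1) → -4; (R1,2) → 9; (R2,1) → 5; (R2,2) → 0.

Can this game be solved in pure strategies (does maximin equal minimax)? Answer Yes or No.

Row minima: R1 → -4, R2 → 0; maximin = 0.
Column maxima: 1 → 5, 2 → 9; minimax = 5.
0 ≠ 5, so no pure-strategy equilibrium exists.

No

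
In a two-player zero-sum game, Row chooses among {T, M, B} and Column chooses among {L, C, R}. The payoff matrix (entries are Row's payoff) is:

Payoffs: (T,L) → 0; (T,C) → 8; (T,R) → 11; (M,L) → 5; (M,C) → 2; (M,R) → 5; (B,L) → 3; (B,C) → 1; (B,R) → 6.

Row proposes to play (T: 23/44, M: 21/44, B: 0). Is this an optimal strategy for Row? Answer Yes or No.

Against L this mix gives (23/44)·0 + (21/44)·5 = 105/44.
Against C this mix gives (23/44)·8 + (21/44)·2 = 113/22.
Against R this mix gives (23/44)·11 + (21/44)·5 = 179/22.
Column will play L, holding Row to 105/44. Shifting weight toward the row that does better against L would raise this floor (the equalizing mix achieves 40/11 against both L and C), so the proposed strategy is not optimal.

No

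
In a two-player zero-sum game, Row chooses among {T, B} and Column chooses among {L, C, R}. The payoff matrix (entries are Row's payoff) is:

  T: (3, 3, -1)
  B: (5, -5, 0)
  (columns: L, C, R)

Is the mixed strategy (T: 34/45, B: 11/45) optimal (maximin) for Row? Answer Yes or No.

No

Against L this mix gives (34/45)·3 + (11/45)·5 = 157/45.
Against C this mix gives (34/45)·3 + (11/45)·(-5) = 47/45.
Against R this mix gives (34/45)·(-1) + (11/45)·0 = -34/45.
Column will play R, holding Row to -34/45. Shifting weight toward the row that does better against R would raise this floor (the equalizing mix achieves -5/9 against both R and C), so the proposed strategy is not optimal.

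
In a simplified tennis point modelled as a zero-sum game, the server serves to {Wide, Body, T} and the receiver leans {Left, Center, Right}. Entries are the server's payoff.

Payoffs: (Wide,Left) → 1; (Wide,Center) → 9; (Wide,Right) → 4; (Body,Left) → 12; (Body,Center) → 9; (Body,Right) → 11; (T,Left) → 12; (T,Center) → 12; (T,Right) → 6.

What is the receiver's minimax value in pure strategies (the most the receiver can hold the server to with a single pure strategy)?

11

Column maxima: Left → 12, Center → 12, Right → 11.
The smallest of these is 11.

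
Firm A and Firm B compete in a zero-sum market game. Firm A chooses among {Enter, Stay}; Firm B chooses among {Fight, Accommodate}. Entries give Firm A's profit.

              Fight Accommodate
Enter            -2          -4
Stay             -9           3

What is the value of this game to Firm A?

-3

Row minima: Enter → -4, Stay → -9; maximin = -4.
Column maxima: Fight → -2, Accommodate → 3; minimax = -2.
-4 ≠ -2, so there is no saddle point; optimal play is mixed.
Let Firm A play Enter with probability p. Expected payoff against Fight: (-2)p + (-9)(1−p) = 7p − 9; against Accommodate: (-4)p + 3(1−p) = −7p + 3.
Setting these equal: 7p − 9 = −7p + 3 ⇒ 14p = 12 ⇒ p = 6/7, and the value is (7)·(6/7) − 9 = -3.
For Firm B: with q = P(Fight), equating Enter's and Stay's payoffs gives 2q − 4 = −12q + 3 ⇒ q = 1/2.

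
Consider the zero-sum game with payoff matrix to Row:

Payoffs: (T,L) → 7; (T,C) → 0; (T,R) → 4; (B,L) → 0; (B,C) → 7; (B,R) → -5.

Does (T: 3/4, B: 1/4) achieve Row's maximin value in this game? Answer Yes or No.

Against L this mix gives (3/4)·7 + (1/4)·0 = 21/4.
Against C this mix gives (3/4)·0 + (1/4)·7 = 7/4.
Against R this mix gives (3/4)·4 + (1/4)·(-5) = 7/4.
All of Column's active replies (C, R) yield 7/4, and no column does worse for Row. The mix makes Column indifferent and guarantees 7/4, so it is optimal.

Yes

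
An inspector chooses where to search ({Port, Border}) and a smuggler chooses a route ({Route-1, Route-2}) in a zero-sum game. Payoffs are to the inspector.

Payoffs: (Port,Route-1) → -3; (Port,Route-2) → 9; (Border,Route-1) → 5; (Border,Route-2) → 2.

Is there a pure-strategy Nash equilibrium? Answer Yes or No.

Row minima: Port → -3, Border → 2; maximin = 2.
Column maxima: Route-1 → 5, Route-2 → 9; minimax = 5.
2 ≠ 5, so no pure-strategy equilibrium exists.

No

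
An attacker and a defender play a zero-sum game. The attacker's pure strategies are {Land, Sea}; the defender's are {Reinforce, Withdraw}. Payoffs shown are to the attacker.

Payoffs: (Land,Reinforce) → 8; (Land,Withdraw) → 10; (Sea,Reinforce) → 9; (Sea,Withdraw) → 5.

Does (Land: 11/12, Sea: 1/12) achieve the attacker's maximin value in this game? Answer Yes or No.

Against Reinforce this mix gives (11/12)·8 + (1/12)·9 = 97/12.
Against Withdraw this mix gives (11/12)·10 + (1/12)·5 = 115/12.
The defender will play Reinforce, holding the attacker to 97/12. Shifting weight toward the row that does better against Reinforce would raise this floor (the equalizing mix achieves 25/3 against both Reinforce and Withdraw), so the proposed strategy is not optimal.

No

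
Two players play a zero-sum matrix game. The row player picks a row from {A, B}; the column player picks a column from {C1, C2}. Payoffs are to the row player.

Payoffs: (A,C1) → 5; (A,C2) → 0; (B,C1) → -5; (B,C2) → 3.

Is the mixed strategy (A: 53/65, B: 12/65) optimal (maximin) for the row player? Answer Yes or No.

No

Against C1 this mix gives (53/65)·5 + (12/65)·(-5) = 41/13.
Against C2 this mix gives (53/65)·0 + (12/65)·3 = 36/65.
The column player will play C2, holding the row player to 36/65. Shifting weight toward the row that does better against C2 would raise this floor (the equalizing mix achieves 15/13 against both C2 and C1), so the proposed strategy is not optimal.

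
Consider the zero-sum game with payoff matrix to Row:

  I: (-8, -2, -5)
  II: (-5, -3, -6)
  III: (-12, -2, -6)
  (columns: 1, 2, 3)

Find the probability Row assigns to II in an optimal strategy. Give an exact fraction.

3/4

Row minima: I → -8, II → -6, III → -12; maximin = -6.
Column maxima: 1 → -5, 2 → -2, 3 → -5; minimax = -5.
-6 ≠ -5, so there is no saddle point; optimal play is mixed.
2 is strictly dominated by 1 (it gives Row strictly more in every row), so Column never plays it.
With 2 eliminated, III is strictly dominated by I (I gives Row strictly more in every remaining column), so Row never plays it.
On the remaining 2×2 (I, II vs 1, 3):
Let Row play I with probability p. Expected payoff against 1: (-8)p + (-5)(1−p) = −3p − 5; against 3: (-5)p + (-6)(1−p) = p − 6.
Setting these equal: −3p − 5 = p − 6 ⇒ −4p = -1 ⇒ p = 1/4, and the value is (-3)·(1/4) − 5 = -23/4.
For Column: with q = P(1), equating I's and II's payoffs gives −3q − 5 = q − 6 ⇒ q = 1/4.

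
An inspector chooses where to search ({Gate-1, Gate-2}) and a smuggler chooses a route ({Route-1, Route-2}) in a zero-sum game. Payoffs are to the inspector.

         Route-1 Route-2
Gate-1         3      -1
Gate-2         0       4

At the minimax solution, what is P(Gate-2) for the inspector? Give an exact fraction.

Row minima: Gate-1 → -1, Gate-2 → 0; maximin = 0.
Column maxima: Route-1 → 3, Route-2 → 4; minimax = 3.
0 ≠ 3, so there is no saddle point; optimal play is mixed.
Let the inspector play Gate-1 with probability p. Expected payoff against Route-1: 3p + 0(1−p) = 3p; against Route-2: (-1)p + 4(1−p) = −5p + 4.
Setting these equal: 3p = −5p + 4 ⇒ 8p = 4 ⇒ p = 1/2, and the value is (3)·(1/2) = 3/2.
For the smuggler: with q = P(Route-1), equating Gate-1's and Gate-2's payoffs gives 4q − 1 = −4q + 4 ⇒ q = 5/8.

1/2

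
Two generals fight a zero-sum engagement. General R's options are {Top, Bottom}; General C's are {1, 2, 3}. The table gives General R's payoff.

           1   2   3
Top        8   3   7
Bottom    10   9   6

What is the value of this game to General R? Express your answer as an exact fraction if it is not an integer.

Row minima: Top → 3, Bottom → 6; maximin = 6.
Column maxima: 1 → 10, 2 → 9, 3 → 7; minimax = 7.
6 ≠ 7, so there is no saddle point; optimal play is mixed.
1 is strictly dominated by 2 (it gives General R strictly more in every row), so General C never plays it.
On the remaining 2×2 (Top, Bottom vs 2, 3):
Let General R play Top with probability p. Expected payoff against 2: 3p + 9(1−p) = −6p + 9; against 3: 7p + 6(1−p) = p + 6.
Setting these equal: −6p + 9 = p + 6 ⇒ −7p = -3 ⇒ p = 3/7, and the value is (-6)·(3/7) + 9 = 45/7.
For General C: with q = P(2), equating Top's and Bottom's payoffs gives −4q + 7 = 3q + 6 ⇒ q = 1/7.

45/7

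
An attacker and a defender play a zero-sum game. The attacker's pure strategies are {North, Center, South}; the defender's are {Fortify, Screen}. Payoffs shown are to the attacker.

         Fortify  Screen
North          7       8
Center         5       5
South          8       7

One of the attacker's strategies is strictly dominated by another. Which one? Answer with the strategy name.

Center

North gives a strictly higher payoff than Center against every column: 7 > 5, 8 > 5.
So Center is strictly dominated and the attacker never plays it.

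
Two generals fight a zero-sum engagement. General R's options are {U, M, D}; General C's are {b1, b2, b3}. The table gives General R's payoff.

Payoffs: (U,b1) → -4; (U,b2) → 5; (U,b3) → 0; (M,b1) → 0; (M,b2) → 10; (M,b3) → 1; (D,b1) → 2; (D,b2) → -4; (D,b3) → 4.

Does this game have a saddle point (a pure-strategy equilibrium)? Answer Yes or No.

Row minima: U → -4, M → 0, D → -4; maximin = 0.
Column maxima: b1 → 2, b2 → 10, b3 → 4; minimax = 2.
0 ≠ 2, so no pure-strategy equilibrium exists.

No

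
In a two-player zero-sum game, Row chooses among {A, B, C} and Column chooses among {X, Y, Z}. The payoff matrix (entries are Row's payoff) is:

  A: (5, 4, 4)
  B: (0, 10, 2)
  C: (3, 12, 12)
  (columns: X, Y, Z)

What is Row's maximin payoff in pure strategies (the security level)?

Row minima: A → 4, B → 0, C → 3.
The best of these is 4.

4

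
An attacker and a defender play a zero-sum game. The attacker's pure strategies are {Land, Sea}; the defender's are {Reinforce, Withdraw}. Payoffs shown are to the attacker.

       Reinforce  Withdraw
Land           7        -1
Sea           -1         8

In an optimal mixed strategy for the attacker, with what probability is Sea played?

Row minima: Land → -1, Sea → -1; maximin = -1.
Column maxima: Reinforce → 7, Withdraw → 8; minimax = 7.
-1 ≠ 7, so there is no saddle point; optimal play is mixed.
Let the attacker play Land with probability p. Expected payoff against Reinforce: 7p + (-1)(1−p) = 8p − 1; against Withdraw: (-1)p + 8(1−p) = −9p + 8.
Setting these equal: 8p − 1 = −9p + 8 ⇒ 17p = 9 ⇒ p = 9/17, and the value is (8)·(9/17) − 1 = 55/17.
For the defender: with q = P(Reinforce), equating Land's and Sea's payoffs gives 8q − 1 = −9q + 8 ⇒ q = 9/17.

8/17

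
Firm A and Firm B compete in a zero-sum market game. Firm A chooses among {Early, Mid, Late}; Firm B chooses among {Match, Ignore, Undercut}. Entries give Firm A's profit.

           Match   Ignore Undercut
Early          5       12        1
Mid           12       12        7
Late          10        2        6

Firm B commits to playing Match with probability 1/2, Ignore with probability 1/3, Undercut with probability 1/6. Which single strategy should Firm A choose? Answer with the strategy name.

Expected payoff of Early: (1/2)·5 + (1/3)·12 + (1/6)·1 = 20/3.
Expected payoff of Mid: (1/2)·12 + (1/3)·12 + (1/6)·7 = 67/6.
Expected payoff of Late: (1/2)·10 + (1/3)·2 + (1/6)·6 = 20/3.
The largest is 67/6, so Firm A's best response is Mid.

Mid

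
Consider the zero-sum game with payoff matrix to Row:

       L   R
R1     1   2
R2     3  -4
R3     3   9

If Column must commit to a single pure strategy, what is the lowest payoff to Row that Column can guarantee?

Column maxima: L → 3, R → 9.
The smallest of these is 3.

3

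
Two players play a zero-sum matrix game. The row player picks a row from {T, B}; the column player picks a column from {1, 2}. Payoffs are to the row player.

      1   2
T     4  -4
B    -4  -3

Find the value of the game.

-28/9

Row minima: T → -4, B → -4; maximin = -4.
Column maxima: 1 → 4, 2 → -3; minimax = -3.
-4 ≠ -3, so there is no saddle point; optimal play is mixed.
Let the row player play T with probability p. Expected payoff against 1: 4p + (-4)(1−p) = 8p − 4; against 2: (-4)p + (-3)(1−p) = −p − 3.
Setting these equal: 8p − 4 = −p − 3 ⇒ 9p = 1 ⇒ p = 1/9, and the value is (8)·(1/9) − 4 = -28/9.
For the column player: with q = P(1), equating T's and B's payoffs gives 8q − 4 = −q − 3 ⇒ q = 1/9.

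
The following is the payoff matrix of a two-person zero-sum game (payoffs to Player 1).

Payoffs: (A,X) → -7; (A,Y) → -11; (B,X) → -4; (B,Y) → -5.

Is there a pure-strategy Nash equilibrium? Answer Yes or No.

Row minima: A → -11, B → -5; maximin = -5.
Column maxima: X → -4, Y → -5; minimax = -5.
maximin = minimax = -5, so a saddle point exists.

Yes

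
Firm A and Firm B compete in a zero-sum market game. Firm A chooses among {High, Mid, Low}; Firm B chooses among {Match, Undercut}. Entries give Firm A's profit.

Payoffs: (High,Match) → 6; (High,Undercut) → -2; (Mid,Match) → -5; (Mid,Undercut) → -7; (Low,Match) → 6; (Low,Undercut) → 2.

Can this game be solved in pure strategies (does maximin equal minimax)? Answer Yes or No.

Row minima: High → -2, Mid → -7, Low → 2; maximin = 2.
Column maxima: Match → 6, Undercut → 2; minimax = 2.
maximin = minimax = 2, so a saddle point exists.

Yes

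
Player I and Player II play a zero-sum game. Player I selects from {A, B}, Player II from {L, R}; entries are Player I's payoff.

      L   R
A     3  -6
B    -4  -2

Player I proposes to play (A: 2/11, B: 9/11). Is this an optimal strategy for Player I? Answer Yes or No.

Against L this mix gives (2/11)·3 + (9/11)·(-4) = -30/11.
Against R this mix gives (2/11)·(-6) + (9/11)·(-2) = -30/11.
All of Player II's active replies (L, R) yield -30/11, and no column does worse for Player I. The mix makes Player II indifferent and guarantees -30/11, so it is optimal.

Yes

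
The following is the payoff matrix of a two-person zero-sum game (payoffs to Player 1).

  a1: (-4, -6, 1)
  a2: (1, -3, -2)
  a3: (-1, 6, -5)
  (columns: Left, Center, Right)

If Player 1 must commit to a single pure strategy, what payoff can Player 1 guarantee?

-3

Row minima: a1 → -6, a2 → -3, a3 → -5.
The best of these is -3.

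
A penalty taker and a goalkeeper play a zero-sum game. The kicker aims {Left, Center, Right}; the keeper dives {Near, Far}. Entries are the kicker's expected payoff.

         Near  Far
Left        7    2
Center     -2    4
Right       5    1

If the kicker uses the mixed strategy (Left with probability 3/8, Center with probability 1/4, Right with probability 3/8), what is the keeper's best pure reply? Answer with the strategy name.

Far

If the keeper plays Near, the kicker's expected payoff is (3/8)·7 + (1/4)·(-2) + (3/8)·5 = 4.
If the keeper plays Far, the kicker's expected payoff is (3/8)·2 + (1/4)·4 + (3/8)·1 = 17/8.
The keeper minimizes the kicker's payoff; the smallest is 17/8, so the best response is Far.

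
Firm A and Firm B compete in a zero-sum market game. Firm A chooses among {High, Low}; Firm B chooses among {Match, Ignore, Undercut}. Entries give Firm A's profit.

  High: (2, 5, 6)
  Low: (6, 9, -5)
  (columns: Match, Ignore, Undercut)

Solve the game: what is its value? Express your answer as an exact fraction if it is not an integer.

Row minima: High → 2, Low → -5; maximin = 2.
Column maxima: Match → 6, Ignore → 9, Undercut → 6; minimax = 6.
2 ≠ 6, so there is no saddle point; optimal play is mixed.
Ignore is strictly dominated by Match (it gives Firm A strictly more in every row), so Firm B never plays it.
On the remaining 2×2 (High, Low vs Match, Undercut):
Let Firm A play High with probability p. Expected payoff against Match: 2p + 6(1−p) = −4p + 6; against Undercut: 6p + (-5)(1−p) = 11p − 5.
Setting these equal: −4p + 6 = 11p − 5 ⇒ −15p = -11 ⇒ p = 11/15, and the value is (-4)·(11/15) + 6 = 46/15.
For Firm B: with q = P(Match), equating High's and Low's payoffs gives −4q + 6 = 11q − 5 ⇒ q = 11/15.

46/15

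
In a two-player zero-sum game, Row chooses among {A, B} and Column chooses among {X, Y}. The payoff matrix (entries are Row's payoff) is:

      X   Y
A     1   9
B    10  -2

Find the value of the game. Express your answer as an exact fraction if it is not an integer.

Row minima: A → 1, B → -2; maximin = 1.
Column maxima: X → 10, Y → 9; minimax = 9.
1 ≠ 9, so there is no saddle point; optimal play is mixed.
Let Row play A with probability p. Expected payoff against X: 1p + 10(1−p) = −9p + 10; against Y: 9p + (-2)(1−p) = 11p − 2.
Setting these equal: −9p + 10 = 11p − 2 ⇒ −20p = -12 ⇒ p = 3/5, and the value is (-9)·(3/5) + 10 = 23/5.
For Column: with q = P(X), equating A's and B's payoffs gives −8q + 9 = 12q − 2 ⇒ q = 11/20.

23/5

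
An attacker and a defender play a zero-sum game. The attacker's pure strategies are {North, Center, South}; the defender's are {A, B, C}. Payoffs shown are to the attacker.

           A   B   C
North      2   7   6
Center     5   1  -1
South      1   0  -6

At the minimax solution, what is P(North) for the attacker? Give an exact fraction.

Row minima: North → 2, Center → -1, South → -6; maximin = 2.
Column maxima: A → 5, B → 7, C → 6; minimax = 5.
2 ≠ 5, so there is no saddle point; optimal play is mixed.
South is strictly dominated by North, so the attacker never plays it.
B is strictly dominated by C (it gives the attacker strictly more in every row), so the defender never plays it.
On the remaining 2×2 (North, Center vs A, C):
Let the attacker play North with probability p. Expected payoff against A: 2p + 5(1−p) = −3p + 5; against C: 6p + (-1)(1−p) = 7p − 1.
Setting these equal: −3p + 5 = 7p − 1 ⇒ −10p = -6 ⇒ p = 3/5, and the value is (-3)·(3/5) + 5 = 16/5.
For the defender: with q = P(A), equating North's and Center's payoffs gives −4q + 6 = 6q − 1 ⇒ q = 7/10.

3/5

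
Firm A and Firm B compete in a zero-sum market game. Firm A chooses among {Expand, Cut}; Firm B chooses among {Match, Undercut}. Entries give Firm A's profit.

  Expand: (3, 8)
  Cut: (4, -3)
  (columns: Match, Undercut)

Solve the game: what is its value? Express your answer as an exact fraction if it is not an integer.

Row minima: Expand → 3, Cut → -3; maximin = 3.
Column maxima: Match → 4, Undercut → 8; minimax = 4.
3 ≠ 4, so there is no saddle point; optimal play is mixed.
Let Firm A play Expand with probability p. Expected payoff against Match: 3p + 4(1−p) = −p + 4; against Undercut: 8p + (-3)(1−p) = 11p − 3.
Setting these equal: −p + 4 = 11p − 3 ⇒ −12p = -7 ⇒ p = 7/12, and the value is (-1)·(7/12) + 4 = 41/12.
For Firm B: with q = P(Match), equating Expand's and Cut's payoffs gives −5q + 8 = 7q − 3 ⇒ q = 11/12.

41/12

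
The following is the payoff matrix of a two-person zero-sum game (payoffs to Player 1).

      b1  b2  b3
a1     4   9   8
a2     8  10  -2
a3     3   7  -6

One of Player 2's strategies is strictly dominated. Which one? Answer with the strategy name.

b2

b1 holds Player 1's payoff strictly below b2 in every row: 4 < 9, 8 < 10, 3 < 7.
So b2 is strictly dominated for Player 2.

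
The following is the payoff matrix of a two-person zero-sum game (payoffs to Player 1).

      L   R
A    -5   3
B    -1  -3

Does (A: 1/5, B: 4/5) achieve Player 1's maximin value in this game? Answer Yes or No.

Against L this mix gives (1/5)·(-5) + (4/5)·(-1) = -9/5.
Against R this mix gives (1/5)·3 + (4/5)·(-3) = -9/5.
All of Player 2's active replies (L, R) yield -9/5, and no column does worse for Player 1. The mix makes Player 2 indifferent and guarantees -9/5, so it is optimal.

Yes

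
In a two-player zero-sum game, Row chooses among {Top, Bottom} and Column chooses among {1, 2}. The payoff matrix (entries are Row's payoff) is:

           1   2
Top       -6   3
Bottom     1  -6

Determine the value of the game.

-33/16

Row minima: Top → -6, Bottom → -6; maximin = -6.
Column maxima: 1 → 1, 2 → 3; minimax = 1.
-6 ≠ 1, so there is no saddle point; optimal play is mixed.
Let Row play Top with probability p. Expected payoff against 1: (-6)p + 1(1−p) = −7p + 1; against 2: 3p + (-6)(1−p) = 9p − 6.
Setting these equal: −7p + 1 = 9p − 6 ⇒ −16p = -7 ⇒ p = 7/16, and the value is (-7)·(7/16) + 1 = -33/16.
For Column: with q = P(1), equating Top's and Bottom's payoffs gives −9q + 3 = 7q − 6 ⇒ q = 9/16.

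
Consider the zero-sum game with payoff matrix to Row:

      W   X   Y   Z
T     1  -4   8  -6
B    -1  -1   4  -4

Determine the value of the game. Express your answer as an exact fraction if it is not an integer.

Row minima: T → -6, B → -4; maximin = -4.
Column maxima: W → 1, X → -1, Y → 8, Z → -4; minimax = -4.
Since maximin = minimax = -4, there is a saddle point and the value is -4.

-4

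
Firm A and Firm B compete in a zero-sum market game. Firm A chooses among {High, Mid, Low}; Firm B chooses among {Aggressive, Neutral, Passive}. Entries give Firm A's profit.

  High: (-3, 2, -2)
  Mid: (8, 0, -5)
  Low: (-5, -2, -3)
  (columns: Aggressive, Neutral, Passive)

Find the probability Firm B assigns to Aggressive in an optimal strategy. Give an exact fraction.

3/14

Row minima: High → -3, Mid → -5, Low → -5; maximin = -3.
Column maxima: Aggressive → 8, Neutral → 2, Passive → -2; minimax = -2.
-3 ≠ -2, so there is no saddle point; optimal play is mixed.
Low is strictly dominated by High, so Firm A never plays it.
Neutral is strictly dominated by Passive (it gives Firm A strictly more in every row), so Firm B never plays it.
On the remaining 2×2 (High, Mid vs Aggressive, Passive):
Let Firm A play High with probability p. Expected payoff against Aggressive: (-3)p + 8(1−p) = −11p + 8; against Passive: (-2)p + (-5)(1−p) = 3p − 5.
Setting these equal: −11p + 8 = 3p − 5 ⇒ −14p = -13 ⇒ p = 13/14, and the value is (-11)·(13/14) + 8 = -31/14.
For Firm B: with q = P(Aggressive), equating High's and Mid's payoffs gives −q − 2 = 13q − 5 ⇒ q = 3/14.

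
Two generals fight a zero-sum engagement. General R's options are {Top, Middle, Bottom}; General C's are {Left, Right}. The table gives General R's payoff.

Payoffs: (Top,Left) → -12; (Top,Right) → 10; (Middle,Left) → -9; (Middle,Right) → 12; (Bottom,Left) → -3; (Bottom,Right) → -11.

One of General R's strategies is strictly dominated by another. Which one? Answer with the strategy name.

Top

Middle gives a strictly higher payoff than Top against every column: -9 > -12, 12 > 10.
So Top is strictly dominated and General R never plays it.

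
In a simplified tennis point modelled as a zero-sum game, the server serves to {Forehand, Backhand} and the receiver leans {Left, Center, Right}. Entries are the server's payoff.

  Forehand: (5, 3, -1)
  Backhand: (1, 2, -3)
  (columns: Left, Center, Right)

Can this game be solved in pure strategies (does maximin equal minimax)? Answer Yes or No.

Yes

Row minima: Forehand → -1, Backhand → -3; maximin = -1.
Column maxima: Left → 5, Center → 3, Right → -1; minimax = -1.
maximin = minimax = -1, so a saddle point exists.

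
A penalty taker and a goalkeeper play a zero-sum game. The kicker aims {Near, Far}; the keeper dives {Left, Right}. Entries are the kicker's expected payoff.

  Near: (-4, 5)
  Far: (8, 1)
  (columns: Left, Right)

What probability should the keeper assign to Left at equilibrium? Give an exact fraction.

Row minima: Near → -4, Far → 1; maximin = 1.
Column maxima: Left → 8, Right → 5; minimax = 5.
1 ≠ 5, so there is no saddle point; optimal play is mixed.
Let the kicker play Near with probability p. Expected payoff against Left: (-4)p + 8(1−p) = −12p + 8; against Right: 5p + 1(1−p) = 4p + 1.
Setting these equal: −12p + 8 = 4p + 1 ⇒ −16p = -7 ⇒ p = 7/16, and the value is (-12)·(7/16) + 8 = 11/4.
For the keeper: with q = P(Left), equating Near's and Far's payoffs gives −9q + 5 = 7q + 1 ⇒ q = 1/4.

1/4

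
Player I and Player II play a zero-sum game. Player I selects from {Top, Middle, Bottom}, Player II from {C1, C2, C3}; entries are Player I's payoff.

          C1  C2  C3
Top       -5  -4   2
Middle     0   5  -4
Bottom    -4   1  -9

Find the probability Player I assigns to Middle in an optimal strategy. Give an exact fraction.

Row minima: Top → -5, Middle → -4, Bottom → -9; maximin = -4.
Column maxima: C1 → 0, C2 → 5, C3 → 2; minimax = 0.
-4 ≠ 0, so there is no saddle point; optimal play is mixed.
Bottom is strictly dominated by Middle, so Player I never plays it.
C2 is strictly dominated by C1 (it gives Player I strictly more in every row), so Player II never plays it.
On the remaining 2×2 (Top, Middle vs C1, C3):
Let Player I play Top with probability p. Expected payoff against C1: (-5)p + 0(1−p) = −5p; against C3: 2p + (-4)(1−p) = 6p − 4.
Setting these equal: −5p = 6p − 4 ⇒ −11p = -4 ⇒ p = 4/11, and the value is (-5)·(4/11) = -20/11.
For Player II: with q = P(C1), equating Top's and Middle's payoffs gives −7q + 2 = 4q − 4 ⇒ q = 6/11.

7/11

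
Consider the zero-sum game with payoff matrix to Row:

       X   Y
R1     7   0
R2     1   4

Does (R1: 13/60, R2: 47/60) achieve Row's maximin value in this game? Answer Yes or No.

No

Against X this mix gives (13/60)·7 + (47/60)·1 = 23/10.
Against Y this mix gives (13/60)·0 + (47/60)·4 = 47/15.
Column will play X, holding Row to 23/10. Shifting weight toward the row that does better against X would raise this floor (the equalizing mix achieves 14/5 against both X and Y), so the proposed strategy is not optimal.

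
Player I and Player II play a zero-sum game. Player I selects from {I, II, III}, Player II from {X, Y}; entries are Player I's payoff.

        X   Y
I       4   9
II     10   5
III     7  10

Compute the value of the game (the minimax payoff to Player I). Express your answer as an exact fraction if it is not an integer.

65/8

Row minima: I → 4, II → 5, III → 7; maximin = 7.
Column maxima: X → 10, Y → 10; minimax = 10.
7 ≠ 10, so there is no saddle point; optimal play is mixed.
I is strictly dominated by III, so Player I never plays it.
On the remaining 2×2 (II, III vs X, Y):
Let Player I play II with probability p. Expected payoff against X: 10p + 7(1−p) = 3p + 7; against Y: 5p + 10(1−p) = −5p + 10.
Setting these equal: 3p + 7 = −5p + 10 ⇒ 8p = 3 ⇒ p = 3/8, and the value is (3)·(3/8) + 7 = 65/8.
For Player II: with q = P(X), equating II's and III's payoffs gives 5q + 5 = −3q + 10 ⇒ q = 5/8.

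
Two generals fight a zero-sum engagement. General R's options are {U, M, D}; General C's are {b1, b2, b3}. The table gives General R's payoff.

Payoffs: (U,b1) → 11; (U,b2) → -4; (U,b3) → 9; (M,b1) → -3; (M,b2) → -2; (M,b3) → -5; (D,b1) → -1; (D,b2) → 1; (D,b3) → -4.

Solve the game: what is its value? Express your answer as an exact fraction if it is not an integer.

-7/18

Row minima: U → -4, M → -5, D → -4; maximin = -4.
Column maxima: b1 → 11, b2 → 1, b3 → 9; minimax = 1.
-4 ≠ 1, so there is no saddle point; optimal play is mixed.
M is strictly dominated by D, so General R never plays it.
b1 is strictly dominated by b3 (it gives General R strictly more in every row), so General C never plays it.
On the remaining 2×2 (U, D vs b2, b3):
Let General R play U with probability p. Expected payoff against b2: (-4)p + 1(1−p) = −5p + 1; against b3: 9p + (-4)(1−p) = 13p − 4.
Setting these equal: −5p + 1 = 13p − 4 ⇒ −18p = -5 ⇒ p = 5/18, and the value is (-5)·(5/18) + 1 = -7/18.
For General C: with q = P(b2), equating U's and D's payoffs gives −13q + 9 = 5q − 4 ⇒ q = 13/18.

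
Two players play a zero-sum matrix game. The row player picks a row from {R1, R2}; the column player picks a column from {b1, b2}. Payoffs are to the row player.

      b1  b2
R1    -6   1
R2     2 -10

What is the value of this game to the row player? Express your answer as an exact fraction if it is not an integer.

-58/19

Row minima: R1 → -6, R2 → -10; maximin = -6.
Column maxima: b1 → 2, b2 → 1; minimax = 1.
-6 ≠ 1, so there is no saddle point; optimal play is mixed.
Let the row player play R1 with probability p. Expected payoff against b1: (-6)p + 2(1−p) = −8p + 2; against b2: 1p + (-10)(1−p) = 11p − 10.
Setting these equal: −8p + 2 = 11p − 10 ⇒ −19p = -12 ⇒ p = 12/19, and the value is (-8)·(12/19) + 2 = -58/19.
For the column player: with q = P(b1), equating R1's and R2's payoffs gives −7q + 1 = 12q − 10 ⇒ q = 11/19.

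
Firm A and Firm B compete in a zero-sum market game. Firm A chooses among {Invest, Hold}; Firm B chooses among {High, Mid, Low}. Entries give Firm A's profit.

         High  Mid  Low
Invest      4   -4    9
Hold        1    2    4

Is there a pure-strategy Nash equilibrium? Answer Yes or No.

No

Row minima: Invest → -4, Hold → 1; maximin = 1.
Column maxima: High → 4, Mid → 2, Low → 9; minimax = 2.
1 ≠ 2, so no pure-strategy equilibrium exists.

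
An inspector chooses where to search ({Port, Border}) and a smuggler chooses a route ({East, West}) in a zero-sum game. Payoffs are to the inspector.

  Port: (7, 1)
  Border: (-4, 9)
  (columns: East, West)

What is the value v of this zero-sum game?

67/19

Row minima: Port → 1, Border → -4; maximin = 1.
Column maxima: East → 7, West → 9; minimax = 7.
1 ≠ 7, so there is no saddle point; optimal play is mixed.
Let the inspector play Port with probability p. Expected payoff against East: 7p + (-4)(1−p) = 11p − 4; against West: 1p + 9(1−p) = −8p + 9.
Setting these equal: 11p − 4 = −8p + 9 ⇒ 19p = 13 ⇒ p = 13/19, and the value is (11)·(13/19) − 4 = 67/19.
For the smuggler: with q = P(East), equating Port's and Border's payoffs gives 6q + 1 = −13q + 9 ⇒ q = 8/19.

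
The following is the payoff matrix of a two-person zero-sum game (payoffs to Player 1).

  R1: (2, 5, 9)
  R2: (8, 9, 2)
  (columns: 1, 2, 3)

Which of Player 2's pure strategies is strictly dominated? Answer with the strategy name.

2

1 holds Player 1's payoff strictly below 2 in every row: 2 < 5, 8 < 9.
So 2 is strictly dominated for Player 2.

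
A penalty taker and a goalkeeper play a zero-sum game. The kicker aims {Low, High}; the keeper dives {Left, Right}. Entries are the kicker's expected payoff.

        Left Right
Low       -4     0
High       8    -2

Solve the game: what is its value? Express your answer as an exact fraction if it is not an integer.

Row minima: Low → -4, High → -2; maximin = -2.
Column maxima: Left → 8, Right → 0; minimax = 0.
-2 ≠ 0, so there is no saddle point; optimal play is mixed.
Let the kicker play Low with probability p. Expected payoff against Left: (-4)p + 8(1−p) = −12p + 8; against Right: 0p + (-2)(1−p) = 2p − 2.
Setting these equal: −12p + 8 = 2p − 2 ⇒ −14p = -10 ⇒ p = 5/7, and the value is (-12)·(5/7) + 8 = -4/7.
For the keeper: with q = P(Left), equating Low's and High's payoffs gives −4q = 10q − 2 ⇒ q = 1/7.

-4/7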